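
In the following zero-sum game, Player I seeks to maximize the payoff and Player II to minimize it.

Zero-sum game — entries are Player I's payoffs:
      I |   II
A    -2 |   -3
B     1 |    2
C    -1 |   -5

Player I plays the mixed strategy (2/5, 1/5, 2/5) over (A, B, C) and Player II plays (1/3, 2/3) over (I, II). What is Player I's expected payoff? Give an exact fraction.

-11/5

Against (1/3, 2/3), each row's expected payoff is A: -8/3; B: 5/3; C: -11/3.
Taking the (2/5, 1/5, 2/5)-weighted average: (2/5)·(-8/3) + (1/5)·(5/3) + (2/5)·(-11/3) = -11/5.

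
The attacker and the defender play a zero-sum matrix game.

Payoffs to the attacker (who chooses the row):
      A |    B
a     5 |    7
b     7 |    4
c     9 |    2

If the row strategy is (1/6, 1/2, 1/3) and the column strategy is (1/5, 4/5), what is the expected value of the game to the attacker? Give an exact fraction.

Against (1/5, 4/5), each row's expected payoff is a: 33/5; b: 23/5; c: 17/5.
Taking the (1/6, 1/2, 1/3)-weighted average: (1/6)·(33/5) + (1/2)·(23/5) + (1/3)·(17/5) = 68/15.

68/15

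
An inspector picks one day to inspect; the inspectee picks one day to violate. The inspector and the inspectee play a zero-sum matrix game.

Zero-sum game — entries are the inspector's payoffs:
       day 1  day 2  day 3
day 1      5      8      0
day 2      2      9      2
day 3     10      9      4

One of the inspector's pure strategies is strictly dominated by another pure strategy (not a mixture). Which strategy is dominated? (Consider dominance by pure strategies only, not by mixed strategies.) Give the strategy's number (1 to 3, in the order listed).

Compare day 1 with day 3: 10 > 5, 9 > 8, 4 > 0.
So day 3 strictly dominates day 1 for the inspector; day 1 is strictly dominated.

1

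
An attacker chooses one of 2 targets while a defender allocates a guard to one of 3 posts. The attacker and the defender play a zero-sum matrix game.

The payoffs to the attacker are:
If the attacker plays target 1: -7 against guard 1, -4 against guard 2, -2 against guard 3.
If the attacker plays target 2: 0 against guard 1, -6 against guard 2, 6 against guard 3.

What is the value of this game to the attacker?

Column guard 3 is strictly dominated by guard 1 for the defender (it gives the attacker more in every row).
The remaining 2×2 game on (target 1, target 2) × (guard 1, guard 2) has no saddle point. Let the attacker play target 1 with probability p; indifference gives −7p = −4p − 6(1−p), so p = 2/3.
Similarly the defender's optimal q on guard 1 is 2/9, and the value is -7·(2/9) + (-4)·(7/9) = -14/3.

-14/3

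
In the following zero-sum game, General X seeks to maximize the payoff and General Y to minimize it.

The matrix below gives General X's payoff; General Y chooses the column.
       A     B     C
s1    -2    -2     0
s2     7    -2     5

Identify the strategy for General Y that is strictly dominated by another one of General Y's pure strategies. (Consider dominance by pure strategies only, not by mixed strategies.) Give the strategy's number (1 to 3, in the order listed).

General Y prefers columns that give General X less. Compare C with B: -2 < 0, -2 < 5.
So B strictly dominates C for General Y; C is strictly dominated.

3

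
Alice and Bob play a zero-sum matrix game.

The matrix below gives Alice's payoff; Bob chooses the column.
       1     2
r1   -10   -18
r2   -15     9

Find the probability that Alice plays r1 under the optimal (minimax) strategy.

3/4

Row minima are -18 and -15, so Alice's maximin is -15; column maxima are -10 and 9, so Bob's minimax is -10. These differ, so the equilibrium is in mixed strategies.
Let Alice play r1 with probability p. Bob is indifferent when −10p − 15(1−p) = −18p + 9(1−p), giving p = 3/4.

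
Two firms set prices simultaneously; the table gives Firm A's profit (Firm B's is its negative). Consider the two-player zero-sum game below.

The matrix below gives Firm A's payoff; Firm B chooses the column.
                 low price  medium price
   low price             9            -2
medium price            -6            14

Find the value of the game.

Row minima are -2 and -6, so Firm A's maximin is -2; column maxima are 9 and 14, so Firm B's minimax is 9. These differ, so the equilibrium is in mixed strategies.
Let Firm A play low price with probability p. Firm B is indifferent when 9p − 6(1−p) = −2p + 14(1−p), giving p = 20/31.
Let Firm B play low price with probability q. Firm A is indifferent when 9q − 2(1−q) = −6q + 14(1−q), giving q = 16/31.
The value is 9·(16/31) + (-2)·(15/31) = 114/31.

114/31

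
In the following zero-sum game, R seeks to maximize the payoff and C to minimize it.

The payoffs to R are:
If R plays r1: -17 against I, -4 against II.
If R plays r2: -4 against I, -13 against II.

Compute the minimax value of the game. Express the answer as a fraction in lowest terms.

-205/22

Row minima are -17 and -13, so R's maximin is -13; column maxima are -4 and -4, so C's minimax is -4. These differ, so the equilibrium is in mixed strategies.
Let R play r1 with probability p. C is indifferent when −17p − 4(1−p) = −4p − 13(1−p), giving p = 9/22.
Let C play I with probability q. R is indifferent when −17q − 4(1−q) = −4q − 13(1−q), giving q = 9/22.
The value is -17·(9/22) + (-4)·(13/22) = -205/22.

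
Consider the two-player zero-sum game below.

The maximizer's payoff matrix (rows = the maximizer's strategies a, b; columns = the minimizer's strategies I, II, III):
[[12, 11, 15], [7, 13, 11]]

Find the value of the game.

Column III is strictly dominated by I for the minimizer (it gives the maximizer more in every row).
The remaining 2×2 game on (a, b) × (I, II) has no saddle point. Let the maximizer play a with probability p; indifference gives 12p + 7(1−p) = 11p + 13(1−p), so p = 6/7.
Similarly the minimizer's optimal q on I is 2/7, and the value is 12·(2/7) + (11)·(5/7) = 79/7.

79/7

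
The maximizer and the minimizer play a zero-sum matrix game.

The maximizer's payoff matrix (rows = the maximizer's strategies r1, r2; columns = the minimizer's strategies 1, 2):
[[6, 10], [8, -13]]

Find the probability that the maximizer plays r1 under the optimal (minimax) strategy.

Row minima are 6 and -13, so the maximizer's maximin is 6; column maxima are 8 and 10, so the minimizer's minimax is 8. These differ, so the equilibrium is in mixed strategies.
Let the maximizer play r1 with probability p. The minimizer is indifferent when 6p + 8(1−p) = 10p − 13(1−p), giving p = 21/25.

21/25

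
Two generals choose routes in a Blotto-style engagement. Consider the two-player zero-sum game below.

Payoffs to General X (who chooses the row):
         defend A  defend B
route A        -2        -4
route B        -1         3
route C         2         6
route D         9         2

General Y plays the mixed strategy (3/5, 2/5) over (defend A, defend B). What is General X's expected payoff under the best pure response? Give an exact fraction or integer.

31/5

route A: (-2)·(3/5) + (-4)·(2/5) = -14/5.
route B: (-1)·(3/5) + (3)·(2/5) = 3/5.
route C: (2)·(3/5) + (6)·(2/5) = 18/5.
route D: (9)·(3/5) + (2)·(2/5) = 31/5.
The best pure response is route D with expected payoff 31/5.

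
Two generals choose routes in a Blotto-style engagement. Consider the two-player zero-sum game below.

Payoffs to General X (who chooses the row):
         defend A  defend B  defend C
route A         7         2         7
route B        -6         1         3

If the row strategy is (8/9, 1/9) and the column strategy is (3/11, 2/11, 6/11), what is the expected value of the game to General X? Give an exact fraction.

Against (3/11, 2/11, 6/11), each row's expected payoff is route A: 67/11; route B: 2/11.
Taking the (8/9, 1/9)-weighted average: (8/9)·(67/11) + (1/9)·(2/11) = 538/99.

538/99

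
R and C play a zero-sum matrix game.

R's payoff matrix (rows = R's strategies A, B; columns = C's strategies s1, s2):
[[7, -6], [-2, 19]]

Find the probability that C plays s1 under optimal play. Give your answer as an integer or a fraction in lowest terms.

Row minima are -6 and -2, so R's maximin is -2; column maxima are 7 and 19, so C's minimax is 7. These differ, so the equilibrium is in mixed strategies.
Let C play s1 with probability q. R is indifferent when 7q − 6(1−q) = −2q + 19(1−q), giving q = 25/34.

25/34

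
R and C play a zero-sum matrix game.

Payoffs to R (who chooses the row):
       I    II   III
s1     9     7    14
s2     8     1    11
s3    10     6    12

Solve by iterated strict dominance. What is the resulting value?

Column I is strictly dominated by II for C (7<9, 1<8, 6<10); eliminate I.
Row s2 is strictly dominated by row s1 (7>1, 14>11); eliminate s2.
Column III is strictly dominated by II for C (7<14, 6<12); eliminate III.
Row s3 is strictly dominated by row s1 (7>6); eliminate s3.
Only (s1, II) remains, with payoff 7.

7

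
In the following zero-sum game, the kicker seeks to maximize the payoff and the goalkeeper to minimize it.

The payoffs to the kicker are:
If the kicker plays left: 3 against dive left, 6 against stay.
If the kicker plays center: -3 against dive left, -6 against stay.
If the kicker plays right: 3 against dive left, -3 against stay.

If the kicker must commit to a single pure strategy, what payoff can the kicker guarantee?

The worst-case payoff for each row is left: 3, center: -6, right: -3.
The best of these is 3.

3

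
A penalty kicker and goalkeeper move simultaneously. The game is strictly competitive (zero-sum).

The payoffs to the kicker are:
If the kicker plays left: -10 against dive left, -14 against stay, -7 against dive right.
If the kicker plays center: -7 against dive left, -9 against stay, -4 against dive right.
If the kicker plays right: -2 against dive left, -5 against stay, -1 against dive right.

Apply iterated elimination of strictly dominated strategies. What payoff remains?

Column dive right is strictly dominated by dive left for the goalkeeper (-10<-7, -7<-4, -2<-1); eliminate dive right.
Row left is strictly dominated by row center (-7>-10, -9>-14); eliminate left.
Row center is strictly dominated by row right (-2>-7, -5>-9); eliminate center.
Column dive left is strictly dominated by stay for the goalkeeper (-5<-2); eliminate dive left.
Only (right, stay) remains, with payoff -5.

-5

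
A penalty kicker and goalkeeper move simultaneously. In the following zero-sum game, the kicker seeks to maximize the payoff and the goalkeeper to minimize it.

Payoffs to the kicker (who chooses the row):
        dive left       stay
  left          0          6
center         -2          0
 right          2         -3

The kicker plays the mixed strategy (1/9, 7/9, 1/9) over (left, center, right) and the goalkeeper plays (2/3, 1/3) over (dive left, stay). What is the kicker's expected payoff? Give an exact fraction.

Against (2/3, 1/3), each row's expected payoff is left: 2; center: -4/3; right: 1/3.
Taking the (1/9, 7/9, 1/9)-weighted average: (1/9)·(2) + (7/9)·(-4/3) + (1/9)·(1/3) = -7/9.

-7/9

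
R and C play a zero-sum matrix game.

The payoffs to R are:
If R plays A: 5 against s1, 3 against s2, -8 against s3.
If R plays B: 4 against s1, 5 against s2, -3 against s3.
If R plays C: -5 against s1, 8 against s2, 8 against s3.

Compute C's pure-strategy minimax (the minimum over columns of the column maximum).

The worst case (largest entry) in each column is s1: 5, s2: 8, s3: 8.
The best (smallest) of these is 5.

5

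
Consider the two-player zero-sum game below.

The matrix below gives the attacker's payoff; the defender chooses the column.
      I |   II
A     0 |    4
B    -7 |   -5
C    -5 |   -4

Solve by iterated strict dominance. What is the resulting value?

Row B is strictly dominated by row A (0>-7, 4>-5); eliminate B.
Row C is strictly dominated by row A (0>-5, 4>-4); eliminate C.
Column II is strictly dominated by I for the defender (0<4); eliminate II.
Only (A, I) remains, with payoff 0.

0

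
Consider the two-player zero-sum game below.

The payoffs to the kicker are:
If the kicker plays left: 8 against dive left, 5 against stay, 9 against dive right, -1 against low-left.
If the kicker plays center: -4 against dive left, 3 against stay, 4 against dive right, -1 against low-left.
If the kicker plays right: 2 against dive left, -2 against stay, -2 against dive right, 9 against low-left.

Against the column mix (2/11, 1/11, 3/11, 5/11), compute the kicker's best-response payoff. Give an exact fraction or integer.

43/11

left: (8)·(2/11) + (5)·(1/11) + (9)·(3/11) + (-1)·(5/11) = 43/11.
center: (-4)·(2/11) + (3)·(1/11) + (4)·(3/11) + (-1)·(5/11) = 2/11.
right: (2)·(2/11) + (-2)·(1/11) + (-2)·(3/11) + (9)·(5/11) = 41/11.
The best pure response is left with expected payoff 43/11.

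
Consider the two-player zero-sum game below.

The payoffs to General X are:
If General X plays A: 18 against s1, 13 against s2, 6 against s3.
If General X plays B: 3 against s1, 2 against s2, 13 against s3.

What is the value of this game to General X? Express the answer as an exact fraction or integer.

Column s1 is strictly dominated by s2 for General Y (it gives General X more in every row).
The remaining 2×2 game on (A, B) × (s2, s3) has no saddle point. Let General X play A with probability p; indifference gives 13p + 2(1−p) = 6p + 13(1−p), so p = 11/18.
Similarly General Y's optimal q on s2 is 7/18, and the value is 13·(7/18) + (6)·(11/18) = 157/18.

157/18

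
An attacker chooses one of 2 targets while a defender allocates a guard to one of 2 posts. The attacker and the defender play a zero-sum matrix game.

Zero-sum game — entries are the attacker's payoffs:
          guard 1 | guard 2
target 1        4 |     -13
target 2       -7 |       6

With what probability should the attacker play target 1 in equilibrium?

13/30

Row minima are -13 and -7, so the attacker's maximin is -7; column maxima are 4 and 6, so the defender's minimax is 4. These differ, so the equilibrium is in mixed strategies.
Let the attacker play target 1 with probability p. The defender is indifferent when 4p − 7(1−p) = −13p + 6(1−p), giving p = 13/30.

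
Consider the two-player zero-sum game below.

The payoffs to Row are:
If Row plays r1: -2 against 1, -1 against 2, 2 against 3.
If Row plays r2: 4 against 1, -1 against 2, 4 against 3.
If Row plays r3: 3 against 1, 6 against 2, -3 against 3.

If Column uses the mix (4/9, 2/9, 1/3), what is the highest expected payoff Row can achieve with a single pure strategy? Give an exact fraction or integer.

26/9

r1: (-2)·(4/9) + (-1)·(2/9) + (2)·(1/3) = -4/9.
r2: (4)·(4/9) + (-1)·(2/9) + (4)·(1/3) = 26/9.
r3: (3)·(4/9) + (6)·(2/9) + (-3)·(1/3) = 5/3.
The best pure response is r2 with expected payoff 26/9.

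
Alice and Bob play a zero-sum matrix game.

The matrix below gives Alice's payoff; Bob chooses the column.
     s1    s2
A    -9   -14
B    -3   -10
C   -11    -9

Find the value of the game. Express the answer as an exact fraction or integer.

Row A is strictly dominated by row B, so Alice never plays it.
The remaining 2×2 game on (B, C) × (s1, s2) has no saddle point. Let Alice play B with probability p; indifference gives −3p − 11(1−p) = −10p − 9(1−p), so p = 2/9.
Similarly Bob's optimal q on s1 is 1/9, and the value is -3·(1/9) + (-10)·(8/9) = -83/9.

-83/9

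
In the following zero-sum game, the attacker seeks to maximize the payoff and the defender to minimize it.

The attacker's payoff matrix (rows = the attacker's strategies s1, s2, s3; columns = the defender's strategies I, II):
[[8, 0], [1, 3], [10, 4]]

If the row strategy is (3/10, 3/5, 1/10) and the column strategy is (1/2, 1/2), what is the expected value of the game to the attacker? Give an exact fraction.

Against (1/2, 1/2), each row's expected payoff is s1: 4; s2: 2; s3: 7.
Taking the (3/10, 3/5, 1/10)-weighted average: (3/10)·(4) + (3/5)·(2) + (1/10)·(7) = 31/10.

31/10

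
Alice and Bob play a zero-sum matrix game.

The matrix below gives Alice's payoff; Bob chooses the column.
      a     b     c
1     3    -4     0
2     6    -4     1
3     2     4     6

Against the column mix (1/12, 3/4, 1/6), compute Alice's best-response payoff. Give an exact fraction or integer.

25/6

1: (3)·(1/12) + (-4)·(3/4) + (0)·(1/6) = -11/4.
2: (6)·(1/12) + (-4)·(3/4) + (1)·(1/6) = -7/3.
3: (2)·(1/12) + (4)·(3/4) + (6)·(1/6) = 25/6.
The best pure response is 3 with expected payoff 25/6.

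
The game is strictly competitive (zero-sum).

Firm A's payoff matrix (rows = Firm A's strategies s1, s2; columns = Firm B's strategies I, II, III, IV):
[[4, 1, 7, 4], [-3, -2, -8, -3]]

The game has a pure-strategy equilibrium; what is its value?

Row minima: 1, -8 → Firm A's maximin is 1.
Column maxima: 4, 1, 7, 4 → Firm B's minimax is 1.
They coincide at (s1, II), so the value is 1.

1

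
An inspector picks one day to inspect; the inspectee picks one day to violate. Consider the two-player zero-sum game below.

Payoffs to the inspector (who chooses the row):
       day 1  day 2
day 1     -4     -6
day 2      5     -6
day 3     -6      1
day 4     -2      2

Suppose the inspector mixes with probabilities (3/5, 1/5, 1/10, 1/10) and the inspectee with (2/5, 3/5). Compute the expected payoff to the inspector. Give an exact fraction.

Against (2/5, 3/5), each row's expected payoff is day 1: -26/5; day 2: -8/5; day 3: -9/5; day 4: 2/5.
Taking the (3/5, 1/5, 1/10, 1/10)-weighted average: (3/5)·(-26/5) + (1/5)·(-8/5) + (1/10)·(-9/5) + (1/10)·(2/5) = -179/50.

-179/50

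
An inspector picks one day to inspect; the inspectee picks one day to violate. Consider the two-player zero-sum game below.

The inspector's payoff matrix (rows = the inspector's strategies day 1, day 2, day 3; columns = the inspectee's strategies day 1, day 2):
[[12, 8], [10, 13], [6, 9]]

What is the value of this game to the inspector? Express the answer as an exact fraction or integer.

Row day 3 is strictly dominated by row day 2, so the inspector never plays it.
The remaining 2×2 game on (day 1, day 2) × (day 1, day 2) has no saddle point. Let the inspector play day 1 with probability p; indifference gives 12p + 10(1−p) = 8p + 13(1−p), so p = 3/7.
Similarly the inspectee's optimal q on day 1 is 5/7, and the value is 12·(5/7) + (8)·(2/7) = 76/7.

76/7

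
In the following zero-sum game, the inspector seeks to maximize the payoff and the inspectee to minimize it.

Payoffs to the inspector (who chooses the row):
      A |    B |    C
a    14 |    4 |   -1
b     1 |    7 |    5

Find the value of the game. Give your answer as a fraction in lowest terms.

Column B is strictly dominated by C for the inspectee (it gives the inspector more in every row).
The remaining 2×2 game on (a, b) × (A, C) has no saddle point. Let the inspector play a with probability p; indifference gives 14p + (1−p) = −p + 5(1−p), so p = 4/19.
Similarly the inspectee's optimal q on A is 6/19, and the value is 14·(6/19) + (-1)·(13/19) = 71/19.

71/19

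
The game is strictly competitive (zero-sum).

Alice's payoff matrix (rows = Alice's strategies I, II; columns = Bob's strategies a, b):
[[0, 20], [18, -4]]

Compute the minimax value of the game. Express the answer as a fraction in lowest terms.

60/7

Row minima are 0 and -4, so Alice's maximin is 0; column maxima are 18 and 20, so Bob's minimax is 18. These differ, so the equilibrium is in mixed strategies.
Let Alice play I with probability p. Bob is indifferent when 18(1−p) = 20p − 4(1−p), giving p = 11/21.
Let Bob play a with probability q. Alice is indifferent when 20(1−q) = 18q − 4(1−q), giving q = 4/7.
The value is 0·(4/7) + (20)·(3/7) = 60/7.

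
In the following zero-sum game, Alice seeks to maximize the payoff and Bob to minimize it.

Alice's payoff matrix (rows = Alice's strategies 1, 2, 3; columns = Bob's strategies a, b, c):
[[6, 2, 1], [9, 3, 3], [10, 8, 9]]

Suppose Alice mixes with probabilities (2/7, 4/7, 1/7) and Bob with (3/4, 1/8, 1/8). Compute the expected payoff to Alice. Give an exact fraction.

Against (3/4, 1/8, 1/8), each row's expected payoff is 1: 39/8; 2: 15/2; 3: 77/8.
Taking the (2/7, 4/7, 1/7)-weighted average: (2/7)·(39/8) + (4/7)·(15/2) + (1/7)·(77/8) = 395/56.

395/56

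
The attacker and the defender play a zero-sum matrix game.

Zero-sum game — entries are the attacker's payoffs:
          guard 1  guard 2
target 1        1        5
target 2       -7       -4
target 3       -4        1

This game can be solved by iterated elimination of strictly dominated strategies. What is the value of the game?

Column guard 2 is strictly dominated by guard 1 for the defender (1<5, -7<-4, -4<1); eliminate guard 2.
Row target 3 is strictly dominated by row target 1 (1>-4); eliminate target 3.
Row target 2 is strictly dominated by row target 1 (1>-7); eliminate target 2.
Only (target 1, guard 1) remains, with payoff 1.

1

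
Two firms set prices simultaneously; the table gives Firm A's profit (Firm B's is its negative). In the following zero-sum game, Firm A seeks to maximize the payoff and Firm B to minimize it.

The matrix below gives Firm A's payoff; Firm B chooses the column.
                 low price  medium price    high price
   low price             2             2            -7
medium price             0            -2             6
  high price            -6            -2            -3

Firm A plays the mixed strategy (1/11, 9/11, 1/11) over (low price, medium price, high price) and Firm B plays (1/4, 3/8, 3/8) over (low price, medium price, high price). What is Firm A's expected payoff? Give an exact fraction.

35/44

Against (1/4, 3/8, 3/8), each row's expected payoff is low price: -11/8; medium price: 3/2; high price: -27/8.
Taking the (1/11, 9/11, 1/11)-weighted average: (1/11)·(-11/8) + (9/11)·(3/2) + (1/11)·(-27/8) = 35/44.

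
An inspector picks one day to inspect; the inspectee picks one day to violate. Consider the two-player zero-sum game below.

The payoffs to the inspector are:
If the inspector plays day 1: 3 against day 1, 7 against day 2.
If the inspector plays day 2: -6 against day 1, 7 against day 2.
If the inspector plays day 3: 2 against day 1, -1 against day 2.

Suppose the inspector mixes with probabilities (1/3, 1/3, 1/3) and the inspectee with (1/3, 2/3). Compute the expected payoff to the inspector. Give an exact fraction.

Against (1/3, 2/3), each row's expected payoff is day 1: 17/3; day 2: 8/3; day 3: 0.
Taking the (1/3, 1/3, 1/3)-weighted average: (1/3)·(17/3) + (1/3)·(8/3) + (1/3)·(0) = 25/9.

25/9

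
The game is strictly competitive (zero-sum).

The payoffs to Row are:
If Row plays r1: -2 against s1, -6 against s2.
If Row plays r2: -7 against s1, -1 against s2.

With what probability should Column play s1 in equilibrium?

Row minima are -6 and -7, so Row's maximin is -6; column maxima are -2 and -1, so Column's minimax is -2. These differ, so the equilibrium is in mixed strategies.
Let Column play s1 with probability q. Row is indifferent when −2q − 6(1−q) = −7q − (1−q), giving q = 1/2.

1/2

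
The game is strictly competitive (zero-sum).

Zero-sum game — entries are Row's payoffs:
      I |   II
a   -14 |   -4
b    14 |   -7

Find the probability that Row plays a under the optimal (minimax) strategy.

Row minima are -14 and -7, so Row's maximin is -7; column maxima are 14 and -4, so Column's minimax is -4. These differ, so the equilibrium is in mixed strategies.
Let Row play a with probability p. Column is indifferent when −14p + 14(1−p) = −4p − 7(1−p), giving p = 21/31.

21/31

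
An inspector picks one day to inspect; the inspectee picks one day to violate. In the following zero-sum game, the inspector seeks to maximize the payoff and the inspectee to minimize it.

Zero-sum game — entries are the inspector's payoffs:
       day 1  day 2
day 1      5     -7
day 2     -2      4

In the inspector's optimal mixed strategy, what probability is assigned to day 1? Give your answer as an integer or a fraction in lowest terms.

Row minima are -7 and -2, so the inspector's maximin is -2; column maxima are 5 and 4, so the inspectee's minimax is 4. These differ, so the equilibrium is in mixed strategies.
Let the inspector play day 1 with probability p. The inspectee is indifferent when 5p − 2(1−p) = −7p + 4(1−p), giving p = 1/3.

1/3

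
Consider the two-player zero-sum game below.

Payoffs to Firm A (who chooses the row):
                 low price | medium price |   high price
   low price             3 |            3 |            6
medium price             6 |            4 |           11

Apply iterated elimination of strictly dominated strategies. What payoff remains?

4

Column high price is strictly dominated by low price for Firm B (3<6, 6<11); eliminate high price.
Row low price is strictly dominated by row medium price (6>3, 4>3); eliminate low price.
Column low price is strictly dominated by medium price for Firm B (4<6); eliminate low price.
Only (medium price, medium price) remains, with payoff 4.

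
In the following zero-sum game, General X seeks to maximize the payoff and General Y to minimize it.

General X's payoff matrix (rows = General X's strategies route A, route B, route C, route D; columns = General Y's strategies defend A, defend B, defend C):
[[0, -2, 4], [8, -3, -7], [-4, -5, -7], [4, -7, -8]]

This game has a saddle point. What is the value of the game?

-2

Row minima: -2, -7, -7, -8 → General X's maximin is -2.
Column maxima: 8, -2, 4 → General Y's minimax is -2.
They coincide at (route A, defend B), so the value is -2.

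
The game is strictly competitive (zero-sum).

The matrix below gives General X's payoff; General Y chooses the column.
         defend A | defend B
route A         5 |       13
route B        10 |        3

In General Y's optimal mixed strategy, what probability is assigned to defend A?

Row minima are 5 and 3, so General X's maximin is 5; column maxima are 10 and 13, so General Y's minimax is 10. These differ, so the equilibrium is in mixed strategies.
Let General Y play defend A with probability q. General X is indifferent when 5q + 13(1−q) = 10q + 3(1−q), giving q = 2/3.

2/3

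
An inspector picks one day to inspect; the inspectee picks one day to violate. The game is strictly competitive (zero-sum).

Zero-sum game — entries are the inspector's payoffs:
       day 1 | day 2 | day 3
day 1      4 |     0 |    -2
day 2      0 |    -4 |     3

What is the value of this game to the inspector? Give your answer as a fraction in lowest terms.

-8/9

Column day 1 is strictly dominated by day 2 for the inspectee (it gives the inspector more in every row).
The remaining 2×2 game on (day 1, day 2) × (day 2, day 3) has no saddle point. Let the inspector play day 1 with probability p; indifference gives −4(1−p) = −2p + 3(1−p), so p = 7/9.
Similarly the inspectee's optimal q on day 2 is 5/9, and the value is 0·(5/9) + (-2)·(4/9) = -8/9.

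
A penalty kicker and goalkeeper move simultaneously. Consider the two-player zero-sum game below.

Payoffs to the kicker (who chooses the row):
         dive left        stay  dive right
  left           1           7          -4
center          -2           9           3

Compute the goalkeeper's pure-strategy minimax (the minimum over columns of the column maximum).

1

The worst case (largest entry) in each column is dive left: 1, stay: 9, dive right: 3.
The best (smallest) of these is 1.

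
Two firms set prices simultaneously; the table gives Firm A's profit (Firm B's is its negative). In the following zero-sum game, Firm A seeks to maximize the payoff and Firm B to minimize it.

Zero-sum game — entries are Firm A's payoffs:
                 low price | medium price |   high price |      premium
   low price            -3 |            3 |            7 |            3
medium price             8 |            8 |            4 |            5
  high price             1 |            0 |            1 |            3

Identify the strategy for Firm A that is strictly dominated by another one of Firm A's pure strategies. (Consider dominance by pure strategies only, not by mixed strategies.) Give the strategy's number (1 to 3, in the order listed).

Compare high price with medium price: 8 > 1, 8 > 0, 4 > 1, 5 > 3.
So medium price strictly dominates high price for Firm A; high price is strictly dominated.

3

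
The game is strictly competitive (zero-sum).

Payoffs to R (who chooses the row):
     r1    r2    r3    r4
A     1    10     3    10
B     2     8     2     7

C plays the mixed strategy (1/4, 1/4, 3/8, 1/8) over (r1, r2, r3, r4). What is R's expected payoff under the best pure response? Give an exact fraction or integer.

41/8

A: (1)·(1/4) + (10)·(1/4) + (3)·(3/8) + (10)·(1/8) = 41/8.
B: (2)·(1/4) + (8)·(1/4) + (2)·(3/8) + (7)·(1/8) = 33/8.
The best pure response is A with expected payoff 41/8.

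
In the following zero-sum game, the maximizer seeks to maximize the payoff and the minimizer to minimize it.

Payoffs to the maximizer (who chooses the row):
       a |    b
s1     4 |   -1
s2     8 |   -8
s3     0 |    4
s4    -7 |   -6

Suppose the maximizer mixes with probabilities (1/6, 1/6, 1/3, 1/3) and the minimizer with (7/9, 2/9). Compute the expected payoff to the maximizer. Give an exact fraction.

Against (7/9, 2/9), each row's expected payoff is s1: 26/9; s2: 40/9; s3: 8/9; s4: -61/9.
Taking the (1/6, 1/6, 1/3, 1/3)-weighted average: (1/6)·(26/9) + (1/6)·(40/9) + (1/3)·(8/9) + (1/3)·(-61/9) = -20/27.

-20/27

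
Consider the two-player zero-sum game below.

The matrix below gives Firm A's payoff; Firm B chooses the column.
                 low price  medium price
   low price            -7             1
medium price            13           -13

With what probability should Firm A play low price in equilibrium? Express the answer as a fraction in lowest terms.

Row minima are -7 and -13, so Firm A's maximin is -7; column maxima are 13 and 1, so Firm B's minimax is 1. These differ, so the equilibrium is in mixed strategies.
Let Firm A play low price with probability p. Firm B is indifferent when −7p + 13(1−p) = p − 13(1−p), giving p = 13/17.

13/17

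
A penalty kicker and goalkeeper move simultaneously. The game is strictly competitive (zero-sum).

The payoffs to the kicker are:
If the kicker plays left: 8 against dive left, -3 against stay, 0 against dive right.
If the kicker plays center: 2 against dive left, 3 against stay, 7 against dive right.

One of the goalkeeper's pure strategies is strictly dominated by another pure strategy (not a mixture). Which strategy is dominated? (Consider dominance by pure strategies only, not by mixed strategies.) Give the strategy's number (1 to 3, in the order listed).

3

The goalkeeper prefers columns that give the kicker less. Compare dive right with stay: -3 < 0, 3 < 7.
So stay strictly dominates dive right for the goalkeeper; dive right is strictly dominated.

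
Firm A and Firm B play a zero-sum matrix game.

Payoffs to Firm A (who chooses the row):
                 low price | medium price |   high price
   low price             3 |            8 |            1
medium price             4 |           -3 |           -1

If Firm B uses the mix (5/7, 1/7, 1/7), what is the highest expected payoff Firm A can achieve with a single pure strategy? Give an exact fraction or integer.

low price: (3)·(5/7) + (8)·(1/7) + (1)·(1/7) = 24/7.
medium price: (4)·(5/7) + (-3)·(1/7) + (-1)·(1/7) = 16/7.
The best pure response is low price with expected payoff 24/7.

24/7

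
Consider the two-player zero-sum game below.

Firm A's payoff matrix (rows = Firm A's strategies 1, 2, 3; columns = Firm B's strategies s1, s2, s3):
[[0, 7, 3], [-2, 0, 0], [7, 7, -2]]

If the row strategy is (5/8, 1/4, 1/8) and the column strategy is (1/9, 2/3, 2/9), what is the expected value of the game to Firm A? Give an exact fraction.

Against (1/9, 2/3, 2/9), each row's expected payoff is 1: 16/3; 2: -2/9; 3: 5.
Taking the (5/8, 1/4, 1/8)-weighted average: (5/8)·(16/3) + (1/4)·(-2/9) + (1/8)·(5) = 281/72.

281/72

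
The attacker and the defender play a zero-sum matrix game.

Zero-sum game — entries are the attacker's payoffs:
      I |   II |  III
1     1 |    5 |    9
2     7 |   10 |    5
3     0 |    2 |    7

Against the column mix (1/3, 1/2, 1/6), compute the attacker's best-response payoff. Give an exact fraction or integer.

49/6

1: (1)·(1/3) + (5)·(1/2) + (9)·(1/6) = 13/3.
2: (7)·(1/3) + (10)·(1/2) + (5)·(1/6) = 49/6.
3: (0)·(1/3) + (2)·(1/2) + (7)·(1/6) = 13/6.
The best pure response is 2 with expected payoff 49/6.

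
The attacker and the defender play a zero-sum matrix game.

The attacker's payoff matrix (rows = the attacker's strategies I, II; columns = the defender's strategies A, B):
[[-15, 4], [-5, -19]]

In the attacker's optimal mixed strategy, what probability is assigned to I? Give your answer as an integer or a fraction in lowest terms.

14/33

Row minima are -15 and -19, so the attacker's maximin is -15; column maxima are -5 and 4, so the defender's minimax is -5. These differ, so the equilibrium is in mixed strategies.
Let the attacker play I with probability p. The defender is indifferent when −15p − 5(1−p) = 4p − 19(1−p), giving p = 14/33.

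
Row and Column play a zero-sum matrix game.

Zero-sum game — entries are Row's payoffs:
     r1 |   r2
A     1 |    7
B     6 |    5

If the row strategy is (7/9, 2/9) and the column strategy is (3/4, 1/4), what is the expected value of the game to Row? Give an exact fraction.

29/9

Against (3/4, 1/4), each row's expected payoff is A: 5/2; B: 23/4.
Taking the (7/9, 2/9)-weighted average: (7/9)·(5/2) + (2/9)·(23/4) = 29/9.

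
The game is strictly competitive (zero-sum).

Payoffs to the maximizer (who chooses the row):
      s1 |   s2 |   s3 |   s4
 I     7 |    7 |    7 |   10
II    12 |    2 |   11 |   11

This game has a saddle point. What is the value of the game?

7

Row minima: 7, 2 → the maximizer's maximin is 7.
Column maxima: 12, 7, 11, 11 → the minimizer's minimax is 7.
They coincide at (I, s2), so the value is 7.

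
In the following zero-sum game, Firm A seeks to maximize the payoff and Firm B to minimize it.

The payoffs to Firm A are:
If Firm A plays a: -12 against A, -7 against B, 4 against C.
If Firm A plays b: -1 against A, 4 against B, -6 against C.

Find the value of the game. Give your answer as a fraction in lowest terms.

Column B is strictly dominated by A for Firm B (it gives Firm A more in every row).
The remaining 2×2 game on (a, b) × (A, C) has no saddle point. Let Firm A play a with probability p; indifference gives −12p − (1−p) = 4p − 6(1−p), so p = 5/21.
Similarly Firm B's optimal q on A is 10/21, and the value is -12·(10/21) + (4)·(11/21) = -76/21.

-76/21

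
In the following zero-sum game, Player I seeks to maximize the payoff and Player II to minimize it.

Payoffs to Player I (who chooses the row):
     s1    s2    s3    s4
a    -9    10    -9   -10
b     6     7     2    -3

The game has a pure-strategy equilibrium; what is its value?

-3

Row minima: -10, -3 → Player I's maximin is -3.
Column maxima: 6, 10, 2, -3 → Player II's minimax is -3.
They coincide at (b, s4), so the value is -3.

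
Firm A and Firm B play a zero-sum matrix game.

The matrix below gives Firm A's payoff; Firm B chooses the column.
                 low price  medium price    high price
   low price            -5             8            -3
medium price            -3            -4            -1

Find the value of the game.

-22/7

Column high price is strictly dominated by low price for Firm B (it gives Firm A more in every row).
The remaining 2×2 game on (low price, medium price) × (low price, medium price) has no saddle point. Let Firm A play low price with probability p; indifference gives −5p − 3(1−p) = 8p − 4(1−p), so p = 1/14.
Similarly Firm B's optimal q on low price is 6/7, and the value is -5·(6/7) + (8)·(1/7) = -22/7.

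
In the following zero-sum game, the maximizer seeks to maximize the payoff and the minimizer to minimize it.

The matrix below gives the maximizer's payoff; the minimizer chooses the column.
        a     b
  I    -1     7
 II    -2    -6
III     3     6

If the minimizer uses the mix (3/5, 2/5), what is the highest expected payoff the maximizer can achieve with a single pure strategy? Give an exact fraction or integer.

21/5

I: (-1)·(3/5) + (7)·(2/5) = 11/5.
II: (-2)·(3/5) + (-6)·(2/5) = -18/5.
III: (3)·(3/5) + (6)·(2/5) = 21/5.
The best pure response is III with expected payoff 21/5.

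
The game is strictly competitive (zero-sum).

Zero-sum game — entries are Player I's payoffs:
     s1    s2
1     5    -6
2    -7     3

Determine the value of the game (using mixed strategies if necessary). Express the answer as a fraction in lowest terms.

-9/7

Row minima are -6 and -7, so Player I's maximin is -6; column maxima are 5 and 3, so Player II's minimax is 3. These differ, so the equilibrium is in mixed strategies.
Let Player I play 1 with probability p. Player II is indifferent when 5p − 7(1−p) = −6p + 3(1−p), giving p = 10/21.
Let Player II play s1 with probability q. Player I is indifferent when 5q − 6(1−q) = −7q + 3(1−q), giving q = 3/7.
The value is 5·(3/7) + (-6)·(4/7) = -9/7.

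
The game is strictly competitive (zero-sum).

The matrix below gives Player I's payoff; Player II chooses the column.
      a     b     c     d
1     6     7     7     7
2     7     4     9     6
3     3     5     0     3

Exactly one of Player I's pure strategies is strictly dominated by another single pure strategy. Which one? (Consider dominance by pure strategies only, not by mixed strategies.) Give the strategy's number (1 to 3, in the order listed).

Compare 3 with 1: 6 > 3, 7 > 5, 7 > 0, 7 > 3.
So 1 strictly dominates 3 for Player I; 3 is strictly dominated.

3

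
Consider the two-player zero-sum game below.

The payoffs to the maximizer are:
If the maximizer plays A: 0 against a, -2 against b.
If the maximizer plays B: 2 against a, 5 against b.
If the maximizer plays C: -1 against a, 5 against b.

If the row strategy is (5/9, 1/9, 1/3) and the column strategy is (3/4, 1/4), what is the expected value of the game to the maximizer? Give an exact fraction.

7/36

Against (3/4, 1/4), each row's expected payoff is A: -1/2; B: 11/4; C: 1/2.
Taking the (5/9, 1/9, 1/3)-weighted average: (5/9)·(-1/2) + (1/9)·(11/4) + (1/3)·(1/2) = 7/36.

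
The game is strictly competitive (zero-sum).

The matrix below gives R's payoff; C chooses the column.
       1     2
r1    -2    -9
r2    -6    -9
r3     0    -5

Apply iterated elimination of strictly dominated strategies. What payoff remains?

Row r2 is strictly dominated by row r3 (0>-6, -5>-9); eliminate r2.
Column 1 is strictly dominated by 2 for C (-9<-2, -5<0); eliminate 1.
Row r1 is strictly dominated by row r3 (-5>-9); eliminate r1.
Only (r3, 2) remains, with payoff -5.

-5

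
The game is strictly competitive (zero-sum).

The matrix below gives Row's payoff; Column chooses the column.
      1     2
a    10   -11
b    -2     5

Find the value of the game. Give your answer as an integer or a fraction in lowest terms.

1

Row minima are -11 and -2, so Row's maximin is -2; column maxima are 10 and 5, so Column's minimax is 5. These differ, so the equilibrium is in mixed strategies.
Let Row play a with probability p. Column is indifferent when 10p − 2(1−p) = −11p + 5(1−p), giving p = 1/4.
Let Column play 1 with probability q. Row is indifferent when 10q − 11(1−q) = −2q + 5(1−q), giving q = 4/7.
The value is 10·(4/7) + (-11)·(3/7) = 1.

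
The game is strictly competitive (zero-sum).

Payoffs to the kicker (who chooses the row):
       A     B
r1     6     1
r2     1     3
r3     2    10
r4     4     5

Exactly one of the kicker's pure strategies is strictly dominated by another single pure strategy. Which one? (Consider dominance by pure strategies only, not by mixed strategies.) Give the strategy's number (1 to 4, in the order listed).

2

Compare r2 with r3: 2 > 1, 10 > 3.
So r3 strictly dominates r2 for the kicker; r2 is strictly dominated.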